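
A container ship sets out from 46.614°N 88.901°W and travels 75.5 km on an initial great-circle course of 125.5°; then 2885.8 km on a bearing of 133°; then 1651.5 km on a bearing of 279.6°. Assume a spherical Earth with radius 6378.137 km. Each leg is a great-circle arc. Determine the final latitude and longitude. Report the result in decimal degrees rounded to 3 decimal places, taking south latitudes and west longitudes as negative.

Apply the spherical direct solution leg by leg, carrying full precision between legs.
Leg 1: from (46.614°, -88.901°), δ = 75.5/6378.137 = 0.011837 rad, θ = 125.5° → φ = 46.217°, λ = -88.103°.
Leg 2: from (46.217°, -88.103°), δ = 2885.8/6378.137 = 0.452452 rad, θ = 133° → φ = 26.297°, λ = -67.209°.
Leg 3: from (26.297°, -67.209°), δ = 1651.5/6378.137 = 0.258931 rad, θ = 279.6° → φ = 27.810°, λ = -83.794°.

latitude 27.810°, longitude -83.794°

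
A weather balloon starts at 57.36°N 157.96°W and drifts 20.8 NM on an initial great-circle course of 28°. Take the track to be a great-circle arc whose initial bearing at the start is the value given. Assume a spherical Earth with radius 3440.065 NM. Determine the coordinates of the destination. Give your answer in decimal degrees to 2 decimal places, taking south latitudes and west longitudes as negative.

Angular distance δ = d/R = 20.8 / 3440.065 = 0.006046 rad.
With φ₁ = 57.36° = 1.001121 rad and θ = 28° = 0.488692 rad:
Applying the spherical law of cosines for sides, sin φ₂ = sin φ₁ cos δ + cos φ₁ sin δ cos θ = 0.844940, so φ₂ = 57.67°.
Then Δλ = atan2(0.001531, 0.288478) = 0.005307 rad, from sin θ sin δ cos φ₁ over cos δ − sin φ₁ sin φ₂.
Hence λ₂ = -157.96° + 0.30° = -157.66°.

latitude 57.67°, longitude -157.66°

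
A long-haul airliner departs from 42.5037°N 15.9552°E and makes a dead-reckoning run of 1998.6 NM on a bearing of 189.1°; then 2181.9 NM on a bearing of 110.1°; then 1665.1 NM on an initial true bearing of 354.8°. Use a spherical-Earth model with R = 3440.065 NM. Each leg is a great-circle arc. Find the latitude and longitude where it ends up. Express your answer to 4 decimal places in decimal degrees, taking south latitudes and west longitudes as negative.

latitude 23.7294°, longitude 42.1671°

Apply the spherical direct solution leg by leg, carrying full precision between legs.
Leg 1: from (42.5037°, 15.9552°), δ = 1998.6/3440.065 = 0.580977 rad, θ = 189.1° → φ = 9.5119°, λ = 10.9059°.
Leg 2: from (9.5119°, 10.9059°), δ = 2181.9/3440.065 = 0.634261 rad, θ = 110.1° → φ = -3.8839°, λ = 44.8077°.
Leg 3: from (-3.8839°, 44.8077°), δ = 1665.1/3440.065 = 0.484032 rad, θ = 354.8° → φ = 23.7294°, λ = 42.1671°.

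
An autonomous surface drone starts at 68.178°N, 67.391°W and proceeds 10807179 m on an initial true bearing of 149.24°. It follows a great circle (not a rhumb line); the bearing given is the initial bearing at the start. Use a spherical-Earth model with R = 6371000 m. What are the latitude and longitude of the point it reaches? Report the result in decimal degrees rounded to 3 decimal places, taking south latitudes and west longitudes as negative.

latitude -25.666°, longitude -33.130°

The arc subtends δ = 10807179/6371000 = 1.696308 rad at the centre.
Converting: φ₁ = 1.189931 rad, θ = 2.604729 rad.
Destination latitude: φ₂ = arcsin( sin φ₁ cos δ + cos φ₁ sin δ cos θ ) = arcsin(-0.433129) = -25.666°.
Then Δλ = atan2(0.188620, 0.276910) = 0.597971 rad, from sin θ sin δ cos φ₁ over cos δ − sin φ₁ sin φ₂.
λ₂ = λ₁ + Δλ = -33.130°.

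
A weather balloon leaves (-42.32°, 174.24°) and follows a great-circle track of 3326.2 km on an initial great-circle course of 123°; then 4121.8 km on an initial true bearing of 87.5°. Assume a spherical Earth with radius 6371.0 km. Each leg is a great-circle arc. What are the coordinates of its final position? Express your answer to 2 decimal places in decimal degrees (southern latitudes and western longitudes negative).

latitude -37.56°, longitude -93.93°

Apply the spherical direct solution leg by leg, carrying full precision between legs.
Leg 1: from (-42.32°, 174.24°), δ = 3326.2/6371 = 0.522084 rad, θ = 123° → φ = -51.67°, λ = -143.36°.
Leg 2: from (-51.67°, -143.36°), δ = 4121.8/6371 = 0.646963 rad, θ = 87.5° → φ = -37.56°, λ = -93.93°.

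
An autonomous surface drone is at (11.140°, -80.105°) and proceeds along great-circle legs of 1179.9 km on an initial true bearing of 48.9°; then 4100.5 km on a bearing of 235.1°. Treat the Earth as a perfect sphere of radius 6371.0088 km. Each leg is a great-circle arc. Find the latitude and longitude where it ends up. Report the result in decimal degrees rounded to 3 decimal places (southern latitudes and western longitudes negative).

latitude -4.569°, longitude -101.303°

Apply the spherical direct solution leg by leg, carrying full precision between legs.
Leg 1: from (11.140°, -80.105°), δ = 1179.9/6371.0088 = 0.185198 rad, θ = 48.9° → φ = 17.979°, λ = -71.716°.
Leg 2: from (17.979°, -71.716°), δ = 4100.5/6371.0088 = 0.643619 rad, θ = 235.1° → φ = -4.569°, λ = -101.303°.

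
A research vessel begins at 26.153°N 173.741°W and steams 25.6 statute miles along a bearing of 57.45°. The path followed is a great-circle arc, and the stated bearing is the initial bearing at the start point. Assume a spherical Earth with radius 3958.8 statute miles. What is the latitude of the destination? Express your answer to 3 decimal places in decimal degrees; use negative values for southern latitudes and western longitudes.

latitude 26.352°

The arc subtends δ = 25.6/3958.8 = 0.006467 rad at the centre.
Start latitude φ₁ = 0.456456 rad; initial bearing θ = 1.002692 rad.
sin φ₂ = sin φ₁ cos δ + cos φ₁ sin δ cos θ = (0.440770)(0.999979) + (0.897620)(0.006467)(0.538035) = 0.443883
φ₂ = asin(0.443883) = 0.459928 rad = 26.352°.
Then Δλ = atan2(0.004893, 0.804329) = 0.006083 rad, from sin θ sin δ cos φ₁ over cos δ − sin φ₁ sin φ₂.
λ₂ = -173.741° + 0.349° = -173.392°.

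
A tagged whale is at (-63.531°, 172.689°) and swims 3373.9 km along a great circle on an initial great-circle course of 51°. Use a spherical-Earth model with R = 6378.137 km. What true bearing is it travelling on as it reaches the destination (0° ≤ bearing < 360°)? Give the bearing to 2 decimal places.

final bearing 26.53°

The arc subtends δ = 3373.9/6378.137 = 0.528979 rad at the centre.
With φ₁ = -63.531° = -1.108825 rad and θ = 51° = 0.890118 rad:
Applying the spherical law of cosines for sides, sin φ₂ = sin φ₁ cos δ + cos φ₁ sin δ cos θ = -0.631272, so φ₂ = -39.144°.
For the longitude increment, Δλ = atan2( sin θ sin δ cos φ₁, cos δ − sin φ₁ sin φ₂ ) = atan2(0.174804, 0.298223) = 30.377°.
λ₂ = 172.689° + 30.377° = 203.066°, normalized to (−180°, 180°] → -156.934°.
The forward bearing on arrival equals the back-azimuth from the destination plus 180°.
Back-azimuth from P₂ (-39.14°, -156.93°) to P₁ (-63.53°, 172.69°), with Δλ' = λ₁ − λ₂ = 329.62°: atan2( sin Δλ' cos φ₁ , cos φ₂ sin φ₁ − sin φ₂ cos φ₁ cos Δλ' ) = 206.53°.
Final bearing = (206.53° + 180°) mod 360° = 26.53°.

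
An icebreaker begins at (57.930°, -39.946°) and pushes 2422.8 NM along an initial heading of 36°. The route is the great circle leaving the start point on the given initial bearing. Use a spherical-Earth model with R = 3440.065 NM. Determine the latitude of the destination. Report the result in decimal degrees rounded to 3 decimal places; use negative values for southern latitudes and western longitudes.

latitude 67.505°

δ = 2422.8/3440.065 = 0.704289 rad (40.3528°).
Converting: φ₁ = 1.011069 rad, θ = 0.628319 rad.
Destination latitude: φ₂ = arcsin( sin φ₁ cos δ + cos φ₁ sin δ cos θ ) = arcsin(0.923911) = 67.505°.
Then Δλ = atan2(0.202074, -0.020850) = 1.673614 rad, from sin θ sin δ cos φ₁ over cos δ − sin φ₁ sin φ₂.
λ₂ = -39.946° + 95.891° = 55.945°.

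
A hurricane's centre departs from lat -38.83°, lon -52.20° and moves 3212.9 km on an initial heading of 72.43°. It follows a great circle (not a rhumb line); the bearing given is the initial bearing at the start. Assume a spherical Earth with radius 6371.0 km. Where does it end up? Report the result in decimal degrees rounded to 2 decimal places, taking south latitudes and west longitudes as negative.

latitude -25.81°, longitude -21.42°

Central angle δ = d/R = 0.504301 rad.
Start latitude φ₁ = -0.677711 rad; initial bearing θ = 1.264142 rad.
Applying the spherical law of cosines for sides, sin φ₂ = sin φ₁ cos δ + cos φ₁ sin δ cos θ = -0.435328, so φ₂ = -25.81°.
Then Δλ = atan2(0.358854, 0.602557) = 0.537142 rad, from sin θ sin δ cos φ₁ over cos δ − sin φ₁ sin φ₂.
λ₂ = -52.20° + 30.78° = -21.42°.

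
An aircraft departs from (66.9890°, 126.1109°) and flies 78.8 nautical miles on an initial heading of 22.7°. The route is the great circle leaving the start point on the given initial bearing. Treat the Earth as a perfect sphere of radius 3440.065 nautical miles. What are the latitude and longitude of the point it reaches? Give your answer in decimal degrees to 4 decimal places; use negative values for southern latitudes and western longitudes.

latitude 68.1942°, longitude 127.4744°

Central angle δ = d/R = 0.022907 rad.
Converting: φ₁ = 1.169179 rad, θ = 0.396190 rad.
Destination latitude: φ₂ = arcsin( sin φ₁ cos δ + cos φ₁ sin δ cos θ ) = arcsin(0.928448) = 68.1942°.
Then Δλ = atan2(0.003455, 0.145166) = 0.023797 rad, from sin θ sin δ cos φ₁ over cos δ − sin φ₁ sin φ₂.
λ₂ = λ₁ + Δλ = 127.4744°.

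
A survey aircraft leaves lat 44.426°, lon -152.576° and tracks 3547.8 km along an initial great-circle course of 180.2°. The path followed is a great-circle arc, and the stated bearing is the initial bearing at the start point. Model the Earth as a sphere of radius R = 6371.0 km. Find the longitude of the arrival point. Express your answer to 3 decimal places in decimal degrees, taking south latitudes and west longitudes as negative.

δ = 3547.8/6371 = 0.556867 rad (31.9061°).
Converting: φ₁ = 0.775380 rad, θ = 3.145083 rad.
Destination latitude: φ₂ = arcsin( sin φ₁ cos δ + cos φ₁ sin δ cos θ ) = arcsin(0.216780) = 12.520°.
Then Δλ = atan2(-0.001318, 0.697172) = -0.001890 rad, from sin θ sin δ cos φ₁ over cos δ − sin φ₁ sin φ₂.
Hence λ₂ = -152.576° + -0.108° = -152.684°.

longitude -152.684°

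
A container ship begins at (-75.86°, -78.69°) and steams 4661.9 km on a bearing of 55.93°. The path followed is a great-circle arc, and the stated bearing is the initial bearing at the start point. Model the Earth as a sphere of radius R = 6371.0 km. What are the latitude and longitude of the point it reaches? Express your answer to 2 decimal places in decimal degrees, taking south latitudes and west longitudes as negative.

δ = 4661.9/6371 = 0.731738 rad (41.9255°).
Start latitude φ₁ = -1.324007 rad; initial bearing θ = 0.976163 rad.
Applying the spherical law of cosines for sides, sin φ₂ = sin φ₁ cos δ + cos φ₁ sin δ cos θ = -0.630032, so φ₂ = -39.05°.
For the longitude increment, Δλ = atan2( sin θ sin δ cos φ₁, cos δ − sin φ₁ sin φ₂ ) = atan2(0.135210, 0.133072) = 45.46°.
λ₂ = λ₁ + Δλ = -33.23°.

latitude -39.05°, longitude -33.23°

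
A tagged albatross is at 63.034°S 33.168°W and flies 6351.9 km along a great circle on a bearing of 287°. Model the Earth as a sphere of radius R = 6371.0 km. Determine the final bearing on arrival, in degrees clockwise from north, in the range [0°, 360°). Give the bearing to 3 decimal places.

final bearing 332.143°

The arc subtends δ = 6351.9/6371 = 0.997002 rad at the centre.
Start latitude φ₁ = -1.100151 rad; initial bearing θ = 5.009095 rad.
Applying the spherical law of cosines for sides, sin φ₂ = sin φ₁ cos δ + cos φ₁ sin δ cos θ = -0.372458, so φ₂ = -21.867°.
Δλ = atan2( sin θ sin δ cos φ₁ , cos δ − sin φ₁ sin φ₂ ) = atan2(-0.364198, 0.210860) = -1.045984 rad = -59.930°.
λ₂ = -33.168° + -59.930° = -93.098°.
The forward bearing on arrival equals the back-azimuth from the destination plus 180°.
Back-azimuth from P₂ (-21.867°, -93.098°) to P₁ (-63.034°, -33.168°), with Δλ' = λ₁ − λ₂ = 59.930°: atan2( sin Δλ' cos φ₁ , cos φ₂ sin φ₁ − sin φ₂ cos φ₁ cos Δλ' ) = 152.143°.
Final bearing = (152.143° + 180°) mod 360° = 332.143°.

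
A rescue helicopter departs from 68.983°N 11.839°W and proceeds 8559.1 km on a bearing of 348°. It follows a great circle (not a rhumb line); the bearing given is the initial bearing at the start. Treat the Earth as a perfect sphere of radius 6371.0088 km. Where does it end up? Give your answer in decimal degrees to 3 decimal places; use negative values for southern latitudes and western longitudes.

latitude 33.517°, longitude -177.778°

Central angle δ = d/R = 1.343445 rad.
Converting: φ₁ = 1.203980 rad, θ = 6.073746 rad.
Applying the spherical law of cosines for sides, sin φ₂ = sin φ₁ cos δ + cos φ₁ sin δ cos θ = 0.552183, so φ₂ = 33.517°.
For the longitude increment, Δλ = atan2( sin θ sin δ cos φ₁, cos δ − sin φ₁ sin φ₂ ) = atan2(-0.072648, -0.290051) = -165.939°.
Hence λ₂ = -11.839° + -165.939° = -177.778°.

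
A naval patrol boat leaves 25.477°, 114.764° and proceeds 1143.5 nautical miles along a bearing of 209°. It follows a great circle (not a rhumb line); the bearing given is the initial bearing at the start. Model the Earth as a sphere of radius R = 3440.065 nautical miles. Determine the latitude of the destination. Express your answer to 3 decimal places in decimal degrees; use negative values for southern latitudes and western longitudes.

Central angle δ = d/R = 0.332407 rad.
Converting: φ₁ = 0.444658 rad, θ = 3.647738 rad.
Applying the spherical law of cosines for sides, sin φ₂ = sin φ₁ cos δ + cos φ₁ sin δ cos θ = 0.148951, so φ₂ = 8.566°.
Then Δλ = atan2(-0.142819, 0.881189) = -0.160678 rad, from sin θ sin δ cos φ₁ over cos δ − sin φ₁ sin φ₂.
λ₂ = 114.764° + -9.206° = 105.558°.

latitude 8.566°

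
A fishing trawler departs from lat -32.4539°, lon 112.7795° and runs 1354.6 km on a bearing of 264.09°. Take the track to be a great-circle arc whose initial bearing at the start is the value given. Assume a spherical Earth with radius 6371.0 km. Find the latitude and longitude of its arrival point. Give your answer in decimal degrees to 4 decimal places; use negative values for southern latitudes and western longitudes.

latitude -32.8793°, longitude 98.3058°

Central angle δ = d/R = 0.212620 rad.
Converting: φ₁ = -0.566427 rad, θ = 4.609240 rad.
Applying the spherical law of cosines for sides, sin φ₂ = sin φ₁ cos δ + cos φ₁ sin δ cos θ = -0.542872, so φ₂ = -32.8793°.
Δλ = atan2( sin θ sin δ cos φ₁ , cos δ − sin φ₁ sin φ₂ ) = atan2(-0.177118, 0.686165) = -0.252614 rad = -14.4737°.
λ₂ = λ₁ + Δλ = 98.3058°.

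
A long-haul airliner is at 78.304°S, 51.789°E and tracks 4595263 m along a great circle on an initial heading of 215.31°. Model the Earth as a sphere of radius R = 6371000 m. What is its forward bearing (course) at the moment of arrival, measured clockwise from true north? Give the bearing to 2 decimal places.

δ = 4595263/6371000 = 0.721278 rad (41.3262°).
Converting: φ₁ = -1.366663 rad, θ = 3.757868 rad.
sin φ₂ = sin φ₁ cos δ + cos φ₁ sin δ cos θ = (-0.979237)(0.750962) + (0.202719)(0.660345)(-0.816037) = -0.844608
φ₂ = asin(-0.844608) = -1.005833 rad = -57.630°.
Δλ = atan2( sin θ sin δ cos φ₁ , cos δ − sin φ₁ sin φ₂ ) = atan2(-0.077374, -0.076109) = -2.347958 rad = -134.528°.
λ₂ = 51.789° + -134.528° = -82.739°.
The forward bearing on arrival equals the back-azimuth from the destination plus 180°.
Back-azimuth from P₂ (-57.63°, -82.74°) to P₁ (-78.30°, 51.79°), with Δλ' = λ₁ − λ₂ = 134.53°: atan2( sin Δλ' cos φ₁ , cos φ₂ sin φ₁ − sin φ₂ cos φ₁ cos Δλ' ) = 167.36°.
Final bearing = (167.36° + 180°) mod 360° = 347.36°.

final bearing 347.36°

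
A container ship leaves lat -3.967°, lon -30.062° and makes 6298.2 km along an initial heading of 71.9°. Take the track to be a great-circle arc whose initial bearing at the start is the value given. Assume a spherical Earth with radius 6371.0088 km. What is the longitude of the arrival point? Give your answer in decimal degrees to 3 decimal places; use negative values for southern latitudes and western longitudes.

longitude 24.427°

Angular distance δ = d/R = 6298.2 / 6371.0088 = 0.988572 rad.
Converting: φ₁ = -0.069237 rad, θ = 1.254892 rad.
sin φ₂ = sin φ₁ cos δ + cos φ₁ sin δ cos θ = (-0.069182)(0.549883) + (0.997604)(0.835242)(0.310676) = 0.220826
φ₂ = asin(0.220826) = 0.222661 rad = 12.758°.
For the longitude increment, Δλ = atan2( sin θ sin δ cos φ₁, cos δ − sin φ₁ sin φ₂ ) = atan2(0.792008, 0.565160) = 54.489°.
Hence λ₂ = -30.062° + 54.489° = 24.427°.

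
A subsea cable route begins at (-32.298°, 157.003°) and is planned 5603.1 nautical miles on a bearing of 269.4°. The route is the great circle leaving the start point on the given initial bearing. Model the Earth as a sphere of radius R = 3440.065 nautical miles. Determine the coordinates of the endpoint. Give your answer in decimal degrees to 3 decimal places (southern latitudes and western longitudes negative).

latitude 1.268°, longitude 63.874°

Angular distance δ = d/R = 5603.1 / 3440.065 = 1.628777 rad.
With φ₁ = -32.298° = -0.563706 rad and θ = 269.4° = 4.701917 rad:
Destination latitude: φ₂ = arcsin( sin φ₁ cos δ + cos φ₁ sin δ cos θ ) = arcsin(0.022127) = 1.268°.
For the longitude increment, Δλ = atan2( sin θ sin δ cos φ₁, cos δ − sin φ₁ sin φ₂ ) = atan2(-0.843814, -0.046126) = -93.129°.
λ₂ = 157.003° + -93.129° = 63.874°.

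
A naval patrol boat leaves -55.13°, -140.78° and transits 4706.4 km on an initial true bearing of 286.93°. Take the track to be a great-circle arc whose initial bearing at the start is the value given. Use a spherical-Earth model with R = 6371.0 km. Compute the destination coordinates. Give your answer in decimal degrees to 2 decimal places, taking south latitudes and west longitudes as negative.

latitude -29.64°, longitude 171.39°

Central angle δ = d/R = 0.738722 rad.
With φ₁ = -55.13° = -0.962200 rad and θ = 286.93° = 5.007873 rad:
Destination latitude: φ₂ = arcsin( sin φ₁ cos δ + cos φ₁ sin δ cos θ ) = arcsin(-0.494482) = -29.64°.
Then Δλ = atan2(-0.368278, 0.333631) = -0.834719 rad, from sin θ sin δ cos φ₁ over cos δ − sin φ₁ sin φ₂.
λ₂ = -140.78° + -47.83° = -188.61°, normalized to (−180°, 180°] → 171.39°.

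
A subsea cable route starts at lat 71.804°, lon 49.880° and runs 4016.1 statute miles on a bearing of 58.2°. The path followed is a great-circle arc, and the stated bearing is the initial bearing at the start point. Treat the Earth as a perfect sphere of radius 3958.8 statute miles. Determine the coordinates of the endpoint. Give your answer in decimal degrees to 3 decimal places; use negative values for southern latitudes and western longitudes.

latitude 39.896°, longitude 159.706°

Angular distance δ = d/R = 4016.1 / 3958.8 = 1.014474 rad.
Start latitude φ₁ = 1.253216 rad; initial bearing θ = 1.015782 rad.
Destination latitude: φ₂ = arcsin( sin φ₁ cos δ + cos φ₁ sin δ cos θ ) = arcsin(0.641398) = 39.896°.
Then Δλ = atan2(0.225374, -0.081257) = 1.916834 rad, from sin θ sin δ cos φ₁ over cos δ − sin φ₁ sin φ₂.
λ₂ = λ₁ + Δλ = 159.706°.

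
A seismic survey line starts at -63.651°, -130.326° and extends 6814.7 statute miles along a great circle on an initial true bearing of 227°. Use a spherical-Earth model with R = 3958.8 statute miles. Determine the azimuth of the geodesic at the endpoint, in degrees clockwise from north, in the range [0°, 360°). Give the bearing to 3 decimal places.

Central angle δ = d/R = 1.721405 rad.
Start latitude φ₁ = -1.110920 rad; initial bearing θ = 3.961897 rad.
Destination latitude: φ₂ = arcsin( sin φ₁ cos δ + cos φ₁ sin δ cos θ ) = arcsin(-0.164818) = -9.487°.
For the longitude increment, Δλ = atan2( sin θ sin δ cos φ₁, cos δ − sin φ₁ sin φ₂ ) = atan2(-0.320928, -0.297735) = -132.853°.
λ₂ = -130.326° + -132.853° = -263.179°, normalized to (−180°, 180°] → 96.821°.
The forward bearing on arrival equals the back-azimuth from the destination plus 180°.
Back-azimuth from P₂ (-9.487°, 96.821°) to P₁ (-63.651°, -130.326°), with Δλ' = λ₁ − λ₂ = -227.147°: atan2( sin Δλ' cos φ₁ , cos φ₂ sin φ₁ − sin φ₂ cos φ₁ cos Δλ' ) = 160.786°.
Final bearing = (160.786° + 180°) mod 360° = 340.786°.

final bearing 340.786°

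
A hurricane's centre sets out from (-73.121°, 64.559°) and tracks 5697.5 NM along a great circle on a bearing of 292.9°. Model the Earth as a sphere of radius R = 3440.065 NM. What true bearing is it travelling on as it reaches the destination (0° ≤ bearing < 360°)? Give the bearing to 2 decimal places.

Central angle δ = d/R = 1.656219 rad.
With φ₁ = -73.121° = -1.276202 rad and θ = 292.9° = 5.112069 rad:
Destination latitude: φ₂ = arcsin( sin φ₁ cos δ + cos φ₁ sin δ cos θ ) = arcsin(0.194214) = 11.199°.
Then Δλ = atan2(-0.266492, 0.100529) = -1.210073 rad, from sin θ sin δ cos φ₁ over cos δ − sin φ₁ sin φ₂.
Hence λ₂ = 64.559° + -69.332° = -4.773°.
The forward bearing on arrival equals the back-azimuth from the destination plus 180°.
Back-azimuth from P₂ (11.20°, -4.77°) to P₁ (-73.12°, 64.56°), with Δλ' = λ₁ − λ₂ = 69.33°: atan2( sin Δλ' cos φ₁ , cos φ₂ sin φ₁ − sin φ₂ cos φ₁ cos Δλ' ) = 164.18°.
Final bearing = (164.18° + 180°) mod 360° = 344.18°.

final bearing 344.18°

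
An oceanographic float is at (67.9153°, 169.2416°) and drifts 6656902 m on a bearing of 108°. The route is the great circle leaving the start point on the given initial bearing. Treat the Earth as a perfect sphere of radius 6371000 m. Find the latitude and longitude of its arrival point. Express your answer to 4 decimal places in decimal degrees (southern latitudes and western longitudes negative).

The arc subtends δ = 6656902/6371000 = 1.044876 rad at the centre.
Converting: φ₁ = 1.185346 rad, θ = 1.884956 rad.
Applying the spherical law of cosines for sides, sin φ₂ = sin φ₁ cos δ + cos φ₁ sin δ cos θ = 0.364694, so φ₂ = 21.3888°.
Δλ = atan2( sin θ sin δ cos φ₁ , cos δ − sin φ₁ sin φ₂ ) = atan2(0.309253, 0.164073) = 1.083011 rad = 62.0520°.
λ₂ = 169.2416° + 62.0520° = 231.2936°, normalized to (−180°, 180°] → -128.7064°.

latitude 21.3888°, longitude -128.7064°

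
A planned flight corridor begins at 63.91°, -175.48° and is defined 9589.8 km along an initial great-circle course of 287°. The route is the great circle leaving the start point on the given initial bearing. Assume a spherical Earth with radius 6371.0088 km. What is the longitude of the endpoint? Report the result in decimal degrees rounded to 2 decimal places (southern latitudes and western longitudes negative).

Central angle δ = d/R = 1.505225 rad.
Converting: φ₁ = 1.115440 rad, θ = 5.009095 rad.
Applying the spherical law of cosines for sides, sin φ₂ = sin φ₁ cos δ + cos φ₁ sin δ cos θ = 0.187152, so φ₂ = 10.79°.
Then Δλ = atan2(-0.419662, -0.102557) = -1.810479 rad, from sin θ sin δ cos φ₁ over cos δ − sin φ₁ sin φ₂.
λ₂ = -175.48° + -103.73° = -279.21°, normalized to (−180°, 180°] → 80.79°.

longitude 80.79°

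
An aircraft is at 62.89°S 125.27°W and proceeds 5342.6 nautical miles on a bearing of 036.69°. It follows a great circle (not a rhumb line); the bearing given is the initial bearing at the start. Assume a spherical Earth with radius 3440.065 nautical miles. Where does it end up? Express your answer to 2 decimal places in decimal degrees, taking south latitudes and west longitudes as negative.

latitude 20.46°, longitude -85.66°

δ = 5342.6/3440.065 = 1.553052 rad (88.9833°).
With φ₁ = -62.89° = -1.097638 rad and θ = 36.69° = 0.640361 rad:
Destination latitude: φ₂ = arcsin( sin φ₁ cos δ + cos φ₁ sin δ cos θ ) = arcsin(0.349565) = 20.46°.
Then Δλ = atan2(0.272231, 0.328903) = 0.691401 rad, from sin θ sin δ cos φ₁ over cos δ − sin φ₁ sin φ₂.
Hence λ₂ = -125.27° + 39.61° = -85.66°.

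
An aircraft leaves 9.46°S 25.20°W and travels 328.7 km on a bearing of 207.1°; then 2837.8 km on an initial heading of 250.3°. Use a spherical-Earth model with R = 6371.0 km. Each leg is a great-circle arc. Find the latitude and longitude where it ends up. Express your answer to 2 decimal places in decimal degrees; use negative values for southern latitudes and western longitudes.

Apply the spherical direct solution leg by leg, carrying full precision between legs.
Leg 1: from (-9.46°, -25.20°), δ = 328.7/6371 = 0.051593 rad, θ = 207.1° → φ = -12.09°, λ = -26.58°.
Leg 2: from (-12.09°, -26.58°), δ = 2837.8/6371 = 0.445425 rad, θ = 250.3° → φ = -19.33°, λ = -52.04°.

latitude -19.33°, longitude -52.04°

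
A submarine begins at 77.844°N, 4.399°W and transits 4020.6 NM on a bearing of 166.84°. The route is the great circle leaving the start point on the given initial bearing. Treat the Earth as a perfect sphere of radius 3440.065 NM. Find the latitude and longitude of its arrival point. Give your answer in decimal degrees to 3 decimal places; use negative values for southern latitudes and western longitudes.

Angular distance δ = d/R = 4020.6 / 3440.065 = 1.168757 rad.
Start latitude φ₁ = 1.358634 rad; initial bearing θ = 2.911907 rad.
Applying the spherical law of cosines for sides, sin φ₂ = sin φ₁ cos δ + cos φ₁ sin δ cos θ = 0.193827, so φ₂ = 11.176°.
For the longitude increment, Δλ = atan2( sin θ sin δ cos φ₁, cos δ − sin φ₁ sin φ₂ ) = atan2(0.044119, 0.201815) = 12.332°.
λ₂ = -4.399° + 12.332° = 7.933°.

latitude 11.176°, longitude 7.933°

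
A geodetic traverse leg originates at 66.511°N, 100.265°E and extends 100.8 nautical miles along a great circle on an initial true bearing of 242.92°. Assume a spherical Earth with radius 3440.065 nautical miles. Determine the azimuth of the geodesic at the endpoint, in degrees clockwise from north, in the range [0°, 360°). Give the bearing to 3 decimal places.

final bearing 239.596°

Angular distance δ = d/R = 100.8 / 3440.065 = 0.029302 rad.
Start latitude φ₁ = 1.160836 rad; initial bearing θ = 4.239754 rad.
Applying the spherical law of cosines for sides, sin φ₂ = sin φ₁ cos δ + cos φ₁ sin δ cos θ = 0.911427, so φ₂ = 65.703°.
For the longitude increment, Δλ = atan2( sin θ sin δ cos φ₁, cos δ − sin φ₁ sin φ₂ ) = atan2(-0.010397, 0.163668) = -3.635°.
Hence λ₂ = 100.265° + -3.635° = 96.630°.
The forward bearing on arrival equals the back-azimuth from the destination plus 180°.
Back-azimuth from P₂ (65.703°, 96.630°) to P₁ (66.511°, 100.265°), with Δλ' = λ₁ − λ₂ = 3.635°: atan2( sin Δλ' cos φ₁ , cos φ₂ sin φ₁ − sin φ₂ cos φ₁ cos Δλ' ) = 59.596°.
Final bearing = (59.596° + 180°) mod 360° = 239.596°.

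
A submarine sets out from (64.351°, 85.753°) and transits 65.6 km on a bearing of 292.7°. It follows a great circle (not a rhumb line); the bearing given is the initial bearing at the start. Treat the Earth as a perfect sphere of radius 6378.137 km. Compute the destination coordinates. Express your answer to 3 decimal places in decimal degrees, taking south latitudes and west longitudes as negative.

latitude 64.573°, longitude 84.487°

δ = 65.6/6378.137 = 0.010285 rad (0.5893°).
With φ₁ = 64.351° = 1.123137 rad and θ = 292.7° = 5.108579 rad:
Destination latitude: φ₂ = arcsin( sin φ₁ cos δ + cos φ₁ sin δ cos θ ) = arcsin(0.903133) = 64.573°.
For the longitude increment, Δλ = atan2( sin θ sin δ cos φ₁, cos δ − sin φ₁ sin φ₂ ) = atan2(-0.004107, 0.185806) = -1.266°.
λ₂ = λ₁ + Δλ = 84.487°.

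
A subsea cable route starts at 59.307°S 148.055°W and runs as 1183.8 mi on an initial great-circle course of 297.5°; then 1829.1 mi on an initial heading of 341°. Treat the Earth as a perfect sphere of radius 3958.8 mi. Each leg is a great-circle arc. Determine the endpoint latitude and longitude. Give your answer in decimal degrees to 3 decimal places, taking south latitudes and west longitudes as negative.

latitude -23.314°, longitude 179.484°

Apply the spherical direct solution leg by leg, carrying full precision between legs.
Leg 1: from (-59.307°, -148.055°), δ = 1183.8/3958.8 = 0.299030 rad, θ = 297.5° → φ = -48.792°, λ = -171.423°.
Leg 2: from (-48.792°, -171.423°), δ = 1829.1/3958.8 = 0.462034 rad, θ = 341° → φ = -23.314°, λ = 179.484°.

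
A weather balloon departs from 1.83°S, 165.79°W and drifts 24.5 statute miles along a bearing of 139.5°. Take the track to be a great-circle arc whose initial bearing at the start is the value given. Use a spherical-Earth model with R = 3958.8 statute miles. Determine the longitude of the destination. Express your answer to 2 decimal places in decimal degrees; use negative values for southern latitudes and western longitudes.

Central angle δ = d/R = 0.006189 rad.
Start latitude φ₁ = -0.031940 rad; initial bearing θ = 2.434734 rad.
sin φ₂ = sin φ₁ cos δ + cos φ₁ sin δ cos θ = (-0.031934)(0.999981) + (0.999490)(0.006189)(-0.760406) = -0.036637
φ₂ = asin(-0.036637) = -0.036645 rad = -2.10°.
Then Δλ = atan2(0.004017, 0.998811) = 0.004022 rad, from sin θ sin δ cos φ₁ over cos δ − sin φ₁ sin φ₂.
λ₂ = -165.79° + 0.23° = -165.56°.

longitude -165.56°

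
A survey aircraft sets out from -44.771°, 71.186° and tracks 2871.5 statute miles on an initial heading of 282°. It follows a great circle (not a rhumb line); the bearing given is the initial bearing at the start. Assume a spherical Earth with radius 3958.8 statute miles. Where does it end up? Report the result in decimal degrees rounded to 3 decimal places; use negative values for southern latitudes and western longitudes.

Central angle δ = d/R = 0.725346 rad.
Start latitude φ₁ = -0.781401 rad; initial bearing θ = 4.921828 rad.
sin φ₂ = sin φ₁ cos δ + cos φ₁ sin δ cos θ = (-0.704275)(0.748270) + (0.709927)(0.663394)(0.207912) = -0.429069
φ₂ = asin(-0.429069) = -0.443462 rad = -25.409°.
Δλ = atan2( sin θ sin δ cos φ₁ , cos δ − sin φ₁ sin φ₂ ) = atan2(-0.460670, 0.446087) = -0.801479 rad = -45.921°.
λ₂ = 71.186° + -45.921° = 25.265°.

latitude -25.409°, longitude 25.265°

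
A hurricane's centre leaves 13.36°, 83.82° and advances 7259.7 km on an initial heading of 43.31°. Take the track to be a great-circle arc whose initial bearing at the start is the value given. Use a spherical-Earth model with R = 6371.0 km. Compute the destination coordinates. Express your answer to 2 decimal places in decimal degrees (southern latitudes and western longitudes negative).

latitude 47.71°, longitude 151.64°

The arc subtends δ = 7259.7/6371 = 1.139491 rad at the centre.
Start latitude φ₁ = 0.233176 rad; initial bearing θ = 0.755902 rad.
Destination latitude: φ₂ = arcsin( sin φ₁ cos δ + cos φ₁ sin δ cos θ ) = arcsin(0.739726) = 47.71°.
For the longitude increment, Δλ = atan2( sin θ sin δ cos φ₁, cos δ − sin φ₁ sin φ₂ ) = atan2(0.606264, 0.247129) = 67.82°.
Hence λ₂ = 83.82° + 67.82° = 151.64°.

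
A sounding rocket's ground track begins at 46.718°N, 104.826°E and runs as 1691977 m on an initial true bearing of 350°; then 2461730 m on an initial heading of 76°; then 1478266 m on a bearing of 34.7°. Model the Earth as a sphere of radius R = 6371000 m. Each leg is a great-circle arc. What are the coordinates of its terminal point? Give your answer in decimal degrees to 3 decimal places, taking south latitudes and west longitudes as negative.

Apply the spherical direct solution leg by leg, carrying full precision between legs.
Leg 1: from (46.718°, 104.826°), δ = 1691977/6371000 = 0.265575 rad, θ = 350° → φ = 61.603°, λ = 99.327°.
Leg 2: from (61.603°, 99.327°), δ = 2461730/6371000 = 0.386396 rad, θ = 76° → φ = 59.113°, λ = 144.749°.
Leg 3: from (59.113°, 144.749°), δ = 1478266/6371000 = 0.232030 rad, θ = 34.7° → φ = 68.785°, λ = 165.957°.

latitude 68.785°, longitude 165.957°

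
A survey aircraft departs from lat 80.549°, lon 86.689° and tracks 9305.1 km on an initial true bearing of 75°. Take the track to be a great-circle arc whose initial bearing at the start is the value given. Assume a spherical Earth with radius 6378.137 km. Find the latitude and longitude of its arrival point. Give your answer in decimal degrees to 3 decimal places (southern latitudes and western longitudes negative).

The arc subtends δ = 9305.1/6378.137 = 1.458906 rad at the centre.
Converting: φ₁ = 1.405845 rad, θ = 1.308997 rad.
Destination latitude: φ₂ = arcsin( sin φ₁ cos δ + cos φ₁ sin δ cos θ ) = arcsin(0.152375) = 8.765°.
Then Δλ = atan2(0.157617, -0.038650) = 1.811263 rad, from sin θ sin δ cos φ₁ over cos δ − sin φ₁ sin φ₂.
λ₂ = 86.689° + 103.778° = 190.467°, normalized to (−180°, 180°] → -169.533°.

latitude 8.765°, longitude -169.533°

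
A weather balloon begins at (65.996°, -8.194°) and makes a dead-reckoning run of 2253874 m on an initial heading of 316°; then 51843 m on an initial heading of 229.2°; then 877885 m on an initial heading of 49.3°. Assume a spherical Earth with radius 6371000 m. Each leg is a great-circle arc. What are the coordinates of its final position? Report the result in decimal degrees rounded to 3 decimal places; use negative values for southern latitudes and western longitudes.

Apply the spherical direct solution leg by leg, carrying full precision between legs.
Leg 1: from (65.996°, -8.194°), δ = 2253874/6371000 = 0.353771 rad, θ = 316° → φ = 73.400°, λ = -65.586°.
Leg 2: from (73.400°, -65.586°), δ = 51843/6371000 = 0.008137 rad, θ = 229.2° → φ = 73.092°, λ = -66.799°.
Leg 3: from (73.092°, -66.799°), δ = 877885/6371000 = 0.137794 rad, θ = 49.3° → φ = 76.844°, λ = -39.571°.

latitude 76.844°, longitude -39.571°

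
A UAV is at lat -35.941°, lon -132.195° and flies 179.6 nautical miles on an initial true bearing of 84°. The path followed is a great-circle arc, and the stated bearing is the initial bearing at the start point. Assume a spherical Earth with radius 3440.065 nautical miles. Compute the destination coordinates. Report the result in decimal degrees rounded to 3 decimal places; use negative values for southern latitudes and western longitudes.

Central angle δ = d/R = 0.052208 rad.
Converting: φ₁ = -0.627289 rad, θ = 1.466077 rad.
Destination latitude: φ₂ = arcsin( sin φ₁ cos δ + cos φ₁ sin δ cos θ ) = arcsin(-0.581736) = -35.573°.
Δλ = atan2( sin θ sin δ cos φ₁ , cos δ − sin φ₁ sin φ₂ ) = atan2(0.042018, 0.657187) = 0.063850 rad = 3.658°.
λ₂ = λ₁ + Δλ = -128.537°.

latitude -35.573°, longitude -128.537°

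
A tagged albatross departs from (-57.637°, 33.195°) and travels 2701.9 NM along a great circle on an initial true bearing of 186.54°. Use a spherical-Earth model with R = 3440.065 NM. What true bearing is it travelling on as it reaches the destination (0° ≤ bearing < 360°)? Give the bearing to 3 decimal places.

final bearing 344.595°

Angular distance δ = d/R = 2701.9 / 3440.065 = 0.785421 rad.
With φ₁ = -57.637° = -1.005955 rad and θ = 186.54° = 3.255737 rad:
Applying the spherical law of cosines for sides, sin φ₂ = sin φ₁ cos δ + cos φ₁ sin δ cos θ = -0.973308, so φ₂ = -76.732°.
For the longitude increment, Δλ = atan2( sin θ sin δ cos φ₁, cos δ − sin φ₁ sin φ₂ ) = atan2(-0.043111, -0.115037) = -159.456°.
Hence λ₂ = 33.195° + -159.456° = -126.261°.
The forward bearing on arrival equals the back-azimuth from the destination plus 180°.
Back-azimuth from P₂ (-76.732°, -126.261°) to P₁ (-57.637°, 33.195°), with Δλ' = λ₁ − λ₂ = 159.456°: atan2( sin Δλ' cos φ₁ , cos φ₂ sin φ₁ − sin φ₂ cos φ₁ cos Δλ' ) = 164.595°.
Final bearing = (164.595° + 180°) mod 360° = 344.595°.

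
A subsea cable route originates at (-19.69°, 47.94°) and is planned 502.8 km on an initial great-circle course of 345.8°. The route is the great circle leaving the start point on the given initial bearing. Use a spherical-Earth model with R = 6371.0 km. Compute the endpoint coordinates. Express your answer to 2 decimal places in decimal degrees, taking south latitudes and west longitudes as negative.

Angular distance δ = d/R = 502.8 / 6371 = 0.078920 rad.
Converting: φ₁ = -0.343655 rad, θ = 6.035349 rad.
Destination latitude: φ₂ = arcsin( sin φ₁ cos δ + cos φ₁ sin δ cos θ ) = arcsin(-0.263922) = -15.30°.
Then Δλ = atan2(-0.018209, 0.907964) = -0.020052 rad, from sin θ sin δ cos φ₁ over cos δ − sin φ₁ sin φ₂.
Hence λ₂ = 47.94° + -1.15° = 46.79°.

latitude -15.30°, longitude 46.79°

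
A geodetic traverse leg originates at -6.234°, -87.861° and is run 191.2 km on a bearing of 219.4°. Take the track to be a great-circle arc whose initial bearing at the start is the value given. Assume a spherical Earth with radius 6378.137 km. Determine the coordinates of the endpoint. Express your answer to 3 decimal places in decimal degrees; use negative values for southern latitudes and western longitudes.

Central angle δ = d/R = 0.029977 rad.
Converting: φ₁ = -0.108804 rad, θ = 3.829252 rad.
Destination latitude: φ₂ = arcsin( sin φ₁ cos δ + cos φ₁ sin δ cos θ ) = arcsin(-0.131565) = -7.560°.
Δλ = atan2( sin θ sin δ cos φ₁ , cos δ − sin φ₁ sin φ₂ ) = atan2(-0.018912, 0.985264) = -0.019193 rad = -1.100°.
λ₂ = λ₁ + Δλ = -88.961°.

latitude -7.560°, longitude -88.961°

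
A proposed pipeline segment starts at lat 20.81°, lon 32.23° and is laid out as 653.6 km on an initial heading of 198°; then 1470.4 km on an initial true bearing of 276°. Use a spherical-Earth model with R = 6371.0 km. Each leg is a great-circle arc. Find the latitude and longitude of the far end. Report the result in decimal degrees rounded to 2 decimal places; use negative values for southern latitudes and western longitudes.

latitude 16.17°, longitude 16.65°

Apply the spherical direct solution leg by leg, carrying full precision between legs.
Leg 1: from (20.81°, 32.23°), δ = 653.6/6371 = 0.102590 rad, θ = 198° → φ = 15.21°, λ = 30.35°.
Leg 2: from (15.21°, 30.35°), δ = 1470.4/6371 = 0.230796 rad, θ = 276° → φ = 16.17°, λ = 16.65°.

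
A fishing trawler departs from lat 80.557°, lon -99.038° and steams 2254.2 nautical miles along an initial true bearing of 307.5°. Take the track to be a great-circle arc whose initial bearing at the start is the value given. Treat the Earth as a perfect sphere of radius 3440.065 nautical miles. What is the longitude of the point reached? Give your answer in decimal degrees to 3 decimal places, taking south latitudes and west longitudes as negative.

longitude 144.956°

The arc subtends δ = 2254.2/3440.065 = 0.655278 rad at the centre.
With φ₁ = 80.557° = 1.405985 rad and θ = 307.5° = 5.366887 rad:
Destination latitude: φ₂ = arcsin( sin φ₁ cos δ + cos φ₁ sin δ cos θ ) = arcsin(0.842998) = 57.458°.
For the longitude increment, Δλ = atan2( sin θ sin δ cos φ₁, cos δ − sin φ₁ sin φ₂ ) = atan2(-0.079318, -0.038696) = -116.006°.
λ₂ = -99.038° + -116.006° = -215.044°, normalized to (−180°, 180°] → 144.956°.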